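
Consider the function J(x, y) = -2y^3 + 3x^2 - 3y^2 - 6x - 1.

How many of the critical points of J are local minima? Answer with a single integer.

1

J separates as a function of x plus a function of y, so ∇J=0 decouples.
∂J/∂x = 6(x - 1) = 0 at x ∈ {1}; ∂J/∂y = -6y(y + 1) = 0 at y ∈ {-1, 0}.
The Hessian is diagonal: diag(J_xx, J_yy). Second derivatives: J_xx(1)=6; J_yy(-1)=6, J_yy(0)=-6.
Local minima occur where both diagonal entries positive: (1, -1). Count: 1.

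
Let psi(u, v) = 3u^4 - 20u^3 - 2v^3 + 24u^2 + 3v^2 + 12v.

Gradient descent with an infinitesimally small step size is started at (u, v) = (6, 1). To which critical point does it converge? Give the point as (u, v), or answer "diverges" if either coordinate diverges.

(4, -1)

psi is separable, so gradient descent decouples: u follows -∂psi/∂u, v follows -∂psi/∂v.
∂psi/∂u = 12u(u - 4)(u - 1); at u=6 this is 720, so u decreases.
∂psi/∂v = -6(v - 2)(v + 1); at v=1 this is 12, so v decreases.
u converges to its nearest critical value 4 (a local min of the u-part); v converges to -1. The iterate converges to (4, -1).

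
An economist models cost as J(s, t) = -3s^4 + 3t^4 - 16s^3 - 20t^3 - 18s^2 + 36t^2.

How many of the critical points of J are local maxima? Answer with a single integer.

2

J separates as a function of s plus a function of t, so ∇J=0 decouples.
∂J/∂s = -12s(s + 1)(s + 3) = 0 at s ∈ {-3, -1, 0}; ∂J/∂t = 12t(t - 3)(t - 2) = 0 at t ∈ {0, 2, 3}.
The Hessian is diagonal: diag(J_ss, J_tt). Second derivatives: J_ss(-3)=-72, J_ss(-1)=24, J_ss(0)=-36; J_tt(0)=72, J_tt(2)=-24, J_tt(3)=36.
Local maxima occur where both diagonal entries negative: (-3, 2), (0, 2). Count: 2.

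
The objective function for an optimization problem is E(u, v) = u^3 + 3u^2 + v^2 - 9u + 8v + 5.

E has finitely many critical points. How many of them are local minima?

1

E separates as a function of u plus a function of v, so ∇E=0 decouples.
∂E/∂u = 3(u - 1)(u + 3) = 0 at u ∈ {-3, 1}; ∂E/∂v = 2(v + 4) = 0 at v ∈ {-4}.
The Hessian is diagonal: diag(E_uu, E_vv). Second derivatives: E_uu(-3)=-12, E_uu(1)=12; E_vv(-4)=2.
Local minima occur where both diagonal entries positive: (1, -4). Count: 1.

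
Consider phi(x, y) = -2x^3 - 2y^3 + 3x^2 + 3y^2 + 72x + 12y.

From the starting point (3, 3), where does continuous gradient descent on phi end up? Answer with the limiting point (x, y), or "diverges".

diverges

phi is separable, so gradient descent decouples: x follows -∂phi/∂x, y follows -∂phi/∂y.
∂phi/∂x = -6(x - 4)(x + 3); at x=3 this is 36, so x decreases.
∂phi/∂y = -6(y - 2)(y + 1); at y=3 this is -24, so y increases.
The y-coordinate has no critical point in that direction and runs off to infinity.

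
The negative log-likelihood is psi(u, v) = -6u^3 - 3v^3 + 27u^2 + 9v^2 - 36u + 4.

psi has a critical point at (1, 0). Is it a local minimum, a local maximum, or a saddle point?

The mixed partial ∂²psi/∂u∂v is 0, so the Hessian at any point is diag(psi_uu, psi_vv) = diag(18(-2u + 3), 18(-v + 1)).
At (1, 0): H = diag(18, 18).
Both eigenvalues are positive, so H is positive definite: a local minimum.

local minimum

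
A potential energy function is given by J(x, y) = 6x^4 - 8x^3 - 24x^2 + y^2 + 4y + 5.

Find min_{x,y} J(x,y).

J(x,y) separates as P(x) + Q(y) + 5, so its minimum is min P + min Q + 5.
P'(x) = 24x(x - 2)(x + 1) vanishes at x ∈ {-1, 0, 2}; Q'(y) = 2y + 4 vanishes at y ∈ {-2}.
Local minima of P (where P''>0): P(-1)=-10, P(2)=-64. Local minima of Q: Q(-2)=-4.
So the global minimum of J is P(2) + Q(-2) + 5 = -64 − 4 + 5 = -63, attained at (2, -2).

-63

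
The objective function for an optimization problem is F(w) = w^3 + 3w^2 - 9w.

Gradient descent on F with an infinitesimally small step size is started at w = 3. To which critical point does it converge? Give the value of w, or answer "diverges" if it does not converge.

1

F'(w) = 3(w - 1)(w + 3), so F'(3) = 36.
Gradient descent moves in the -F' direction, i.e. w is decreasing.
The nearest critical point in that direction is w = 1, where F'' = 12 > 0 (a local minimum). The iterate converges there.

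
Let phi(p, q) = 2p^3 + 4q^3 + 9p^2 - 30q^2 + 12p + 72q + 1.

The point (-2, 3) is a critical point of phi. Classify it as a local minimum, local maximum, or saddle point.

The mixed partial ∂²phi/∂p∂q is 0, so the Hessian at any point is diag(phi_pp, phi_qq) = diag(6(2p + 3), 12(2q - 5)).
At (-2, 3): H = diag(-6, 12).
The eigenvalues have opposite signs, so H is indefinite: a saddle point.

saddle point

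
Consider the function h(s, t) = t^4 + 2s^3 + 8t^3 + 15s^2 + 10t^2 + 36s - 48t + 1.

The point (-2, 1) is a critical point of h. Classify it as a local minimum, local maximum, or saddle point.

local minimum

The mixed partial ∂²h/∂s∂t is 0, so the Hessian at any point is diag(h_ss, h_tt) = diag(6(2s + 5), 4(3t^2 + 12t + 5)).
At (-2, 1): H = diag(6, 80).
Both eigenvalues are positive, so H is positive definite: a local minimum.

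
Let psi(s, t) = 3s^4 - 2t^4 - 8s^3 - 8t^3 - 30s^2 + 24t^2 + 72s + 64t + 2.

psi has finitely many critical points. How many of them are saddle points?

5

psi separates as a function of s plus a function of t, so ∇psi=0 decouples.
∂psi/∂s = 12(s - 3)(s - 1)(s + 2) = 0 at s ∈ {-2, 1, 3}; ∂psi/∂t = -8(t - 2)(t + 1)(t + 4) = 0 at t ∈ {-4, -1, 2}.
The Hessian is diagonal: diag(psi_ss, psi_tt). Second derivatives: psi_ss(-2)=180, psi_ss(1)=-72, psi_ss(3)=120; psi_tt(-4)=-144, psi_tt(-1)=72, psi_tt(2)=-144.
Saddle points occur where the two diagonal entries have opposite signs: (-2, -4), (-2, 2), (1, -1), (3, -4), (3, 2). Count: 5.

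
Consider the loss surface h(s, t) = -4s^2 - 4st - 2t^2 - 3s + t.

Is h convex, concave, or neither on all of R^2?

concave

h is quadratic, so its Hessian is the constant matrix H = [[-8, -4], [-4, -4]].
det(H) = 16, tr(H) = -12.
det(H) > 0 and tr(H) < 0, so H is negative definite everywhere: concave.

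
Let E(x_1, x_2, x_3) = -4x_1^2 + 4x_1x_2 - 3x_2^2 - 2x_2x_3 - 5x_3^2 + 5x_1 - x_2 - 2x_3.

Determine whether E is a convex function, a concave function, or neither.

concave

E is quadratic, so its Hessian is the constant matrix H = [[-8, 4, 0], [4, -6, -2], [0, -2, -10]].
Leading principal minors: -8, 32, -288.
Signs alternate −, +, − ⇒ H ≺ 0 ⇒ concave.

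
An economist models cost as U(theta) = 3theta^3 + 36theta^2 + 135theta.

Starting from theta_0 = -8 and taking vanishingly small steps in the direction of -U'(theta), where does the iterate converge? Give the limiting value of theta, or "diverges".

U'(theta) = 9(theta + 3)(theta + 5), so U'(-8) = 135.
Gradient descent moves in the -U' direction, i.e. theta is decreasing.
There is no critical point below theta=-8, and U' keeps the same sign, so the iterate runs off to −∞.

diverges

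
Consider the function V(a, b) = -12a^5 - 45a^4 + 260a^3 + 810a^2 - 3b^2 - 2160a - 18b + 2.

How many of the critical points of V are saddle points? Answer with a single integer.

V separates as a function of a plus a function of b, so ∇V=0 decouples.
∂V/∂a = -60(a - 3)(a - 1)(a + 3)(a + 4) = 0 at a ∈ {-4, -3, 1, 3}; ∂V/∂b = -6(b + 3) = 0 at b ∈ {-3}.
The Hessian is diagonal: diag(V_aa, V_bb). Second derivatives: V_aa(-4)=2100, V_aa(-3)=-1440, V_aa(1)=2400, V_aa(3)=-5040; V_bb(-3)=-6.
Saddle points occur where the two diagonal entries have opposite signs: (-4, -3), (1, -3). Count: 2.

2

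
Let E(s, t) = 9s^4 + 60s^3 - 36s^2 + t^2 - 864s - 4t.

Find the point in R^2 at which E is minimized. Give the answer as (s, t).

E(s,t) separates as P(s) + Q(t), so its minimum is min P + min Q.
P'(s) = 36(s - 2)(s + 3)(s + 4) vanishes at s ∈ {-4, -3, 2}; Q'(t) = 2(t - 2) vanishes at t ∈ {2}.
Local minima of P (where P''>0): P(-4)=1344, P(2)=-1248. Local minima of Q: Q(2)=-4.
So the global minimum of E is P(2) + Q(2) = -1248 − 4 = -1252, attained at (2, 2).

(2, 2)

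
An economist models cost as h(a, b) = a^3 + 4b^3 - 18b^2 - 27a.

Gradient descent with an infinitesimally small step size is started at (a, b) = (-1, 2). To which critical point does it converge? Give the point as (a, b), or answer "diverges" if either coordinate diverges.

h is separable, so gradient descent decouples: a follows -∂h/∂a, b follows -∂h/∂b.
∂h/∂a = 3(a - 3)(a + 3); at a=-1 this is -24, so a increases.
∂h/∂b = 12b(b - 3); at b=2 this is -24, so b increases.
a converges to its nearest critical value 3 (a local min of the a-part); b converges to 3. The iterate converges to (3, 3).

(3, 3)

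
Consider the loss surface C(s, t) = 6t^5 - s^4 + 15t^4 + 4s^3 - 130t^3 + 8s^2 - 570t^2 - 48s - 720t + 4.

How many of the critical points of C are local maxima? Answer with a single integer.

C separates as a function of s plus a function of t, so ∇C=0 decouples.
∂C/∂s = -4(s - 3)(s - 2)(s + 2) = 0 at s ∈ {-2, 2, 3}; ∂C/∂t = 30(t - 4)(t + 1)(t + 2)(t + 3) = 0 at t ∈ {-3, -2, -1, 4}.
The Hessian is diagonal: diag(C_ss, C_tt). Second derivatives: C_ss(-2)=-80, C_ss(2)=16, C_ss(3)=-20; C_tt(-3)=-420, C_tt(-2)=180, C_tt(-1)=-300, C_tt(4)=6300.
Local maxima occur where both diagonal entries negative: (-2, -3), (-2, -1), (3, -3), (3, -1). Count: 4.

4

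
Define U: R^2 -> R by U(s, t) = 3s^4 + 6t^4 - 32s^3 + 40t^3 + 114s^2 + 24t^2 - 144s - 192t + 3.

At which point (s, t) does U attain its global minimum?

U(s,t) separates as P(s) + Q(t) + 3, so its minimum is min P + min Q + 3.
P'(s) = 12(s - 4)(s - 3)(s - 1) vanishes at s ∈ {1, 3, 4}; Q'(t) = 24(t - 1)(t + 2)(t + 4) vanishes at t ∈ {-4, -2, 1}.
Local minima of P (where P''>0): P(1)=-59, P(4)=-32. Local minima of Q: Q(-4)=128, Q(1)=-122.
So the global minimum of U is P(1) + Q(1) + 3 = -59 − 122 + 3 = -178, attained at (1, 1).

(1, 1)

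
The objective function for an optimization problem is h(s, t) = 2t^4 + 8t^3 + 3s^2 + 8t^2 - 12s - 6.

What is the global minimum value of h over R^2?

h(s,t) separates as P(s) + Q(t) − 6, so its minimum is min P + min Q − 6.
P'(s) = 6s - 12 vanishes at s ∈ {2}; Q'(t) = 8t(t + 1)(t + 2) vanishes at t ∈ {-2, -1, 0}.
Local minima of P (where P''>0): P(2)=-12. Local minima of Q: Q(-2)=0, Q(0)=0.
So the global minimum of h is P(2) + Q(-2) − 6 = -12 + 0 − 6 = -18, attained at (2, -2).

-18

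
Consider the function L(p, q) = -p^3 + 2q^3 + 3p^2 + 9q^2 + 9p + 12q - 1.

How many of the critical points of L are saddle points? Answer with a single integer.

L separates as a function of p plus a function of q, so ∇L=0 decouples.
∂L/∂p = -3(p - 3)(p + 1) = 0 at p ∈ {-1, 3}; ∂L/∂q = 6(q + 1)(q + 2) = 0 at q ∈ {-2, -1}.
The Hessian is diagonal: diag(L_pp, L_qq). Second derivatives: L_pp(-1)=12, L_pp(3)=-12; L_qq(-2)=-6, L_qq(-1)=6.
Saddle points occur where the two diagonal entries have opposite signs: (-1, -2), (3, -1). Count: 2.

2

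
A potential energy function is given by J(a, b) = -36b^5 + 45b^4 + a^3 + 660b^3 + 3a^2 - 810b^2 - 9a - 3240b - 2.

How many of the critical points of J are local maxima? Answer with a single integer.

2

J separates as a function of a plus a function of b, so ∇J=0 decouples.
∂J/∂a = 3(a - 1)(a + 3) = 0 at a ∈ {-3, 1}; ∂J/∂b = -180(b - 3)(b - 2)(b + 1)(b + 3) = 0 at b ∈ {-3, -1, 2, 3}.
The Hessian is diagonal: diag(J_aa, J_bb). Second derivatives: J_aa(-3)=-12, J_aa(1)=12; J_bb(-3)=10800, J_bb(-1)=-4320, J_bb(2)=2700, J_bb(3)=-4320.
Local maxima occur where both diagonal entries negative: (-3, -1), (-3, 3). Count: 2.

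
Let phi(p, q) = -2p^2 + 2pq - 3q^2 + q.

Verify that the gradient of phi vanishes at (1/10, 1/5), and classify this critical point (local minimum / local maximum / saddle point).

∇phi = (-4p + 2q, 2p - 6q + 1); substituting (1/10, 1/5) gives ∇phi = (0, 0), so (1/10, 1/5) is indeed a critical point.
The Hessian of phi is constant: H = [[-4, 2], [2, -6]].
det(H) = (-4)·(-6) − 2² = 20.
det(H) > 0 and tr(H) = -10 < 0, so H is negative definite and the point is a local maximum.

local maximum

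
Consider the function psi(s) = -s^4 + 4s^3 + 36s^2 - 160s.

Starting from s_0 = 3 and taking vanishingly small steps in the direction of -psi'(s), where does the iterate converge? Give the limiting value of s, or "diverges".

psi'(s) = -4(s - 5)(s - 2)(s + 4), so psi'(3) = 56.
Gradient descent moves in the -psi' direction, i.e. s is decreasing.
The nearest critical point in that direction is s = 2, where psi'' = 72 > 0 (a local minimum). The iterate converges there.

2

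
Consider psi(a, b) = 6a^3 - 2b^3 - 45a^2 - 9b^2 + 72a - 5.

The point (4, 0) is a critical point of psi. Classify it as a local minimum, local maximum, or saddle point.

The mixed partial ∂²psi/∂a∂b is 0, so the Hessian at any point is diag(psi_aa, psi_bb) = diag(18(2a - 5), -6(2b + 3)).
At (4, 0): H = diag(54, -18).
The eigenvalues have opposite signs, so H is indefinite: a saddle point.

saddle point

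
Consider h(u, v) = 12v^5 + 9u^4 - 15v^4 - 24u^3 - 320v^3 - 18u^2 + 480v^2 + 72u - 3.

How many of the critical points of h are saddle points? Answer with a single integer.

6

h separates as a function of u plus a function of v, so ∇h=0 decouples.
∂h/∂u = 36(u - 2)(u - 1)(u + 1) = 0 at u ∈ {-1, 1, 2}; ∂h/∂v = 60v(v - 4)(v - 1)(v + 4) = 0 at v ∈ {-4, 0, 1, 4}.
The Hessian is diagonal: diag(h_uu, h_vv). Second derivatives: h_uu(-1)=216, h_uu(1)=-72, h_uu(2)=108; h_vv(-4)=-9600, h_vv(0)=960, h_vv(1)=-900, h_vv(4)=5760.
Saddle points occur where the two diagonal entries have opposite signs: (-1, -4), (-1, 1), (1, 0), (1, 4), (2, -4), (2, 1). Count: 6.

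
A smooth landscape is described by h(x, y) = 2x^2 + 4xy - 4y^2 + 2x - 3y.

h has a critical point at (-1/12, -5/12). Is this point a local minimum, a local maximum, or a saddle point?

saddle point

The Hessian of h is constant: H = [[4, 4], [4, -8]].
det(H) = 4·(-8) − 4² = -48.
Since det(H) < 0, H is indefinite and the critical point is a saddle point.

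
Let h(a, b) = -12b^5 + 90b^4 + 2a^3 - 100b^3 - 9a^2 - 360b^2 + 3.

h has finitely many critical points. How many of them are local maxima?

2

h separates as a function of a plus a function of b, so ∇h=0 decouples.
∂h/∂a = 6a(a - 3) = 0 at a ∈ {0, 3}; ∂h/∂b = -60b(b - 4)(b - 3)(b + 1) = 0 at b ∈ {-1, 0, 3, 4}.
The Hessian is diagonal: diag(h_aa, h_bb). Second derivatives: h_aa(0)=-18, h_aa(3)=18; h_bb(-1)=1200, h_bb(0)=-720, h_bb(3)=720, h_bb(4)=-1200.
Local maxima occur where both diagonal entries negative: (0, 0), (0, 4). Count: 2.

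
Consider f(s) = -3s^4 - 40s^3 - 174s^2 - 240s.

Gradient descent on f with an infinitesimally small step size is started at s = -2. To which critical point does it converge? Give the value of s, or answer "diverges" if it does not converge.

-4

f'(s) = -12(s + 1)(s + 4)(s + 5), so f'(-2) = 72.
Gradient descent moves in the -f' direction, i.e. s is decreasing.
The nearest critical point in that direction is s = -4, where f'' = 36 > 0 (a local minimum). The iterate converges there.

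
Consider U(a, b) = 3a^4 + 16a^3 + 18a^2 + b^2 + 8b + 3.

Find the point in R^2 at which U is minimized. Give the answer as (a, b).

(-3, -4)

U(a,b) separates as P(a) + Q(b) + 3, so its minimum is min P + min Q + 3.
P'(a) = 12a(a + 1)(a + 3) vanishes at a ∈ {-3, -1, 0}; Q'(b) = 2b + 8 vanishes at b ∈ {-4}.
Local minima of P (where P''>0): P(-3)=-27, P(0)=0. Local minima of Q: Q(-4)=-16.
So the global minimum of U is P(-3) + Q(-4) + 3 = -27 − 16 + 3 = -40, attained at (-3, -4).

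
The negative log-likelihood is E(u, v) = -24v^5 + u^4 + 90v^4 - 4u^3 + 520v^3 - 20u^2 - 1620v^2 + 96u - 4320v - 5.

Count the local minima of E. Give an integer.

E separates as a function of u plus a function of v, so ∇E=0 decouples.
∂E/∂u = 4(u - 4)(u - 2)(u + 3) = 0 at u ∈ {-3, 2, 4}; ∂E/∂v = -120(v - 4)(v - 3)(v + 1)(v + 3) = 0 at v ∈ {-3, -1, 3, 4}.
The Hessian is diagonal: diag(E_uu, E_vv). Second derivatives: E_uu(-3)=140, E_uu(2)=-40, E_uu(4)=56; E_vv(-3)=10080, E_vv(-1)=-4800, E_vv(3)=2880, E_vv(4)=-4200.
Local minima occur where both diagonal entries positive: (-3, -3), (-3, 3), (4, -3), (4, 3). Count: 4.

4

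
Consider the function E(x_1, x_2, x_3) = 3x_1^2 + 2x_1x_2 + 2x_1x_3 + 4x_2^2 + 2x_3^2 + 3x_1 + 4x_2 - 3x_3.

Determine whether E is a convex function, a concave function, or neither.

E is quadratic, so its Hessian is the constant matrix H = [[6, 2, 2], [2, 8, 0], [2, 0, 4]].
Leading principal minors: 6, 44, 144.
All positive ⇒ H ≻ 0 ⇒ convex.

convex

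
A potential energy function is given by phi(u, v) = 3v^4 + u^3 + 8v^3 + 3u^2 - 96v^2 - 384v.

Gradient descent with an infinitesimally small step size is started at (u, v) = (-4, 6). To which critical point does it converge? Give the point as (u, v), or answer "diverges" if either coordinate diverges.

diverges

phi is separable, so gradient descent decouples: u follows -∂phi/∂u, v follows -∂phi/∂v.
∂phi/∂u = 3u(u + 2); at u=-4 this is 24, so u decreases.
∂phi/∂v = 12(v - 4)(v + 2)(v + 4); at v=6 this is 1920, so v decreases.
The u-coordinate has no critical point in that direction and runs off to infinity.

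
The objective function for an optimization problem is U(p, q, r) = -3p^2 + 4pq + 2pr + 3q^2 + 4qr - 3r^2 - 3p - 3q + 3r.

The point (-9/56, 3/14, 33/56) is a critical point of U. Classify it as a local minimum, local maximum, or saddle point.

The Hessian is constant: H = [[-6, 4, 2], [4, 6, 4], [2, 4, -6]].
Leading principal minors: Δ₁ = -6, Δ₂ = -52, Δ₃ = 448.
The minors fit neither the all-positive nor the alternating-sign pattern, so H is indefinite: a saddle point.

saddle point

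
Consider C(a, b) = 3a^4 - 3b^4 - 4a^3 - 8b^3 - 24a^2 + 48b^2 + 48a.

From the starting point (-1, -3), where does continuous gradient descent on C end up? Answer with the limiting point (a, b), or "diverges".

C is separable, so gradient descent decouples: a follows -∂C/∂a, b follows -∂C/∂b.
∂C/∂a = 12(a - 2)(a - 1)(a + 2); at a=-1 this is 72, so a decreases.
∂C/∂b = -12b(b - 2)(b + 4); at b=-3 this is -180, so b increases.
a converges to its nearest critical value -2 (a local min of the a-part); b converges to 0. The iterate converges to (-2, 0).

(-2, 0)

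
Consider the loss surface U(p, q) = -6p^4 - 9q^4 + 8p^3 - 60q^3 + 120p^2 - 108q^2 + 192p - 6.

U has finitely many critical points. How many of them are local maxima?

4

U separates as a function of p plus a function of q, so ∇U=0 decouples.
∂U/∂p = -24(p - 4)(p + 1)(p + 2) = 0 at p ∈ {-2, -1, 4}; ∂U/∂q = -36q(q + 2)(q + 3) = 0 at q ∈ {-3, -2, 0}.
The Hessian is diagonal: diag(U_pp, U_qq). Second derivatives: U_pp(-2)=-144, U_pp(-1)=120, U_pp(4)=-720; U_qq(-3)=-108, U_qq(-2)=72, U_qq(0)=-216.
Local maxima occur where both diagonal entries negative: (-2, -3), (-2, 0), (4, -3), (4, 0). Count: 4.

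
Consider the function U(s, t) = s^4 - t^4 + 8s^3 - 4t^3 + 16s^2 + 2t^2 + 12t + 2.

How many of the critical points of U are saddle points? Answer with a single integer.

U separates as a function of s plus a function of t, so ∇U=0 decouples.
∂U/∂s = 4s(s + 2)(s + 4) = 0 at s ∈ {-4, -2, 0}; ∂U/∂t = -4(t - 1)(t + 1)(t + 3) = 0 at t ∈ {-3, -1, 1}.
The Hessian is diagonal: diag(U_ss, U_tt). Second derivatives: U_ss(-4)=32, U_ss(-2)=-16, U_ss(0)=32; U_tt(-3)=-32, U_tt(-1)=16, U_tt(1)=-32.
Saddle points occur where the two diagonal entries have opposite signs: (-4, -3), (-4, 1), (-2, -1), (0, -3), (0, 1). Count: 5.

5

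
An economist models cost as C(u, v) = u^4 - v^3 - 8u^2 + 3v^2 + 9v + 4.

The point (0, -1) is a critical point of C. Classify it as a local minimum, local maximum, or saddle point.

saddle point

The mixed partial ∂²C/∂u∂v is 0, so the Hessian at any point is diag(C_uu, C_vv) = diag(4(3u^2 - 4), 6(-v + 1)).
At (0, -1): H = diag(-16, 12).
The eigenvalues have opposite signs, so H is indefinite: a saddle point.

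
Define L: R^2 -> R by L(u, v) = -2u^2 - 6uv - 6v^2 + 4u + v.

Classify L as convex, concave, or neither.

L is quadratic, so its Hessian is the constant matrix H = [[-4, -6], [-6, -12]].
det(H) = 12, tr(H) = -16.
det(H) > 0 and tr(H) < 0, so H is negative definite everywhere: concave.

concave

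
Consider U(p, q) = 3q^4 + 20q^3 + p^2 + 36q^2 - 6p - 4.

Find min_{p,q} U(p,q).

-13

U(p,q) separates as A(p) + B(q) − 4, so its minimum is min A + min B − 4.
A'(p) = 2p - 6 vanishes at p ∈ {3}; B'(q) = 12q(q + 2)(q + 3) vanishes at q ∈ {-3, -2, 0}.
Local minima of A (where A''>0): A(3)=-9. Local minima of B: B(-3)=27, B(0)=0.
So the global minimum of U is A(3) + B(0) − 4 = -9 + 0 − 4 = -13, attained at (3, 0).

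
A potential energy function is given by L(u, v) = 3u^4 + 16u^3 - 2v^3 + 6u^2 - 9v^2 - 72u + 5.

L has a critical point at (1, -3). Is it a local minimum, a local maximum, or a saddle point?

local minimum

The mixed partial ∂²L/∂u∂v is 0, so the Hessian at any point is diag(L_uu, L_vv) = diag(12(3u^2 + 8u + 1), -6(2v + 3)).
At (1, -3): H = diag(144, 18).
Both eigenvalues are positive, so H is positive definite: a local minimum.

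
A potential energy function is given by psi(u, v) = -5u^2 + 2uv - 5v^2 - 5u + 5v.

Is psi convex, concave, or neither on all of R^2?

concave

psi is quadratic, so its Hessian is the constant matrix H = [[-10, 2], [2, -10]].
det(H) = 96, tr(H) = -20.
det(H) > 0 and tr(H) < 0, so H is negative definite everywhere: concave.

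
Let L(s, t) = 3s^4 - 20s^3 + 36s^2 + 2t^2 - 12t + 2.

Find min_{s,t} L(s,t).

L(s,t) separates as P(s) + Q(t) + 2, so its minimum is min P + min Q + 2.
P'(s) = 12s(s - 3)(s - 2) vanishes at s ∈ {0, 2, 3}; Q'(t) = 4(t - 3) vanishes at t ∈ {3}.
Local minima of P (where P''>0): P(0)=0, P(3)=27. Local minima of Q: Q(3)=-18.
So the global minimum of L is P(0) + Q(3) + 2 = 0 − 18 + 2 = -16, attained at (0, 3).

-16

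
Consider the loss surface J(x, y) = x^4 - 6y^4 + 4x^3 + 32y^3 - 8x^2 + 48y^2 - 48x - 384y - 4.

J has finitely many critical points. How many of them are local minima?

2

J separates as a function of x plus a function of y, so ∇J=0 decouples.
∂J/∂x = 4(x - 2)(x + 2)(x + 3) = 0 at x ∈ {-3, -2, 2}; ∂J/∂y = -24(y - 4)(y - 2)(y + 2) = 0 at y ∈ {-2, 2, 4}.
The Hessian is diagonal: diag(J_xx, J_yy). Second derivatives: J_xx(-3)=20, J_xx(-2)=-16, J_xx(2)=80; J_yy(-2)=-576, J_yy(2)=192, J_yy(4)=-288.
Local minima occur where both diagonal entries positive: (-3, 2), (2, 2). Count: 2.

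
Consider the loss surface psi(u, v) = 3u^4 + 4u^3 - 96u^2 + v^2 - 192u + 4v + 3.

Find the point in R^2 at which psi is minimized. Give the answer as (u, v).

psi(u,v) separates as P(u) + Q(v) + 3, so its minimum is min P + min Q + 3.
P'(u) = 12(u - 4)(u + 1)(u + 4) vanishes at u ∈ {-4, -1, 4}; Q'(v) = 2v + 4 vanishes at v ∈ {-2}.
Local minima of P (where P''>0): P(-4)=-256, P(4)=-1280. Local minima of Q: Q(-2)=-4.
So the global minimum of psi is P(4) + Q(-2) + 3 = -1280 − 4 + 3 = -1281, attained at (4, -2).

(4, -2)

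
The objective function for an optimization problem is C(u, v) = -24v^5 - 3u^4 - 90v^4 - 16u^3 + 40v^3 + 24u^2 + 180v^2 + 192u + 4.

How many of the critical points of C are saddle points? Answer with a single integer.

6

C separates as a function of u plus a function of v, so ∇C=0 decouples.
∂C/∂u = -12(u - 2)(u + 2)(u + 4) = 0 at u ∈ {-4, -2, 2}; ∂C/∂v = -120v(v - 1)(v + 1)(v + 3) = 0 at v ∈ {-3, -1, 0, 1}.
The Hessian is diagonal: diag(C_uu, C_vv). Second derivatives: C_uu(-4)=-144, C_uu(-2)=96, C_uu(2)=-288; C_vv(-3)=2880, C_vv(-1)=-480, C_vv(0)=360, C_vv(1)=-960.
Saddle points occur where the two diagonal entries have opposite signs: (-4, -3), (-4, 0), (-2, -1), (-2, 1), (2, -3), (2, 0). Count: 6.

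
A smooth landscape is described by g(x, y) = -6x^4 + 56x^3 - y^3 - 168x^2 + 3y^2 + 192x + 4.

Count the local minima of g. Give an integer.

g separates as a function of x plus a function of y, so ∇g=0 decouples.
∂g/∂x = -24(x - 4)(x - 2)(x - 1) = 0 at x ∈ {1, 2, 4}; ∂g/∂y = -3y(y - 2) = 0 at y ∈ {0, 2}.
The Hessian is diagonal: diag(g_xx, g_yy). Second derivatives: g_xx(1)=-72, g_xx(2)=48, g_xx(4)=-144; g_yy(0)=6, g_yy(2)=-6.
Local minima occur where both diagonal entries positive: (2, 0). Count: 1.

1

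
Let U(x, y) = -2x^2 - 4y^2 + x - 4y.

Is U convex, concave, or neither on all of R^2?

U is quadratic, so its Hessian is the constant matrix H = [[-4, 0], [0, -8]].
det(H) = 32, tr(H) = -12.
det(H) > 0 and tr(H) < 0, so H is negative definite everywhere: concave.

concave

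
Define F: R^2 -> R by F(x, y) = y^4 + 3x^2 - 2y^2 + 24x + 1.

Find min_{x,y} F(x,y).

-48

F(x,y) separates as P(x) + Q(y) + 1, so its minimum is min P + min Q + 1.
P'(x) = 6x + 24 vanishes at x ∈ {-4}; Q'(y) = 4y(y - 1)(y + 1) vanishes at y ∈ {-1, 0, 1}.
Local minima of P (where P''>0): P(-4)=-48. Local minima of Q: Q(-1)=-1, Q(1)=-1.
So the global minimum of F is P(-4) + Q(-1) + 1 = -48 − 1 + 1 = -48, attained at (-4, -1).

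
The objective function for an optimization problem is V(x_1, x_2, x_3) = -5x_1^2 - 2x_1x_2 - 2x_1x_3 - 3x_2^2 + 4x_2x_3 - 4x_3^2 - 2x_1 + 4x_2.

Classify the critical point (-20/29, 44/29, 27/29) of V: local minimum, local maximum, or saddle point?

The Hessian is constant: H = [[-10, -2, -2], [-2, -6, 4], [-2, 4, -8]].
Leading principal minors: Δ₁ = -10, Δ₂ = 56, Δ₃ = -232.
The minors alternate sign starting negative (−, +, −), so H is negative definite: a local maximum.

local maximum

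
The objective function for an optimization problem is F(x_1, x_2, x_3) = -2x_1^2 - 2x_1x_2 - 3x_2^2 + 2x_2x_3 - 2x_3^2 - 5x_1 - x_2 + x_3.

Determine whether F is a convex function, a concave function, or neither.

concave

F is quadratic, so its Hessian is the constant matrix H = [[-4, -2, 0], [-2, -6, 2], [0, 2, -4]].
Leading principal minors: -4, 20, -64.
Signs alternate −, +, − ⇒ H ≺ 0 ⇒ concave.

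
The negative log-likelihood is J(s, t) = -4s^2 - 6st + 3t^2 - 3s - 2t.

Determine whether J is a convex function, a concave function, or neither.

J is quadratic, so its Hessian is the constant matrix H = [[-8, -6], [-6, 6]].
det(H) = -84, tr(H) = -2.
det(H) < 0, so H is indefinite: neither convex nor concave.

neither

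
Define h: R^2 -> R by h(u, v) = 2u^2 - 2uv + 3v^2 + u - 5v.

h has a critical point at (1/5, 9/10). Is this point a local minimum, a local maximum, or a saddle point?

The Hessian of h is constant: H = [[4, -2], [-2, 6]].
det(H) = 4·6 − (-2)² = 20.
det(H) > 0 and tr(H) = 10 > 0, so H is positive definite and the point is a local minimum.

local minimum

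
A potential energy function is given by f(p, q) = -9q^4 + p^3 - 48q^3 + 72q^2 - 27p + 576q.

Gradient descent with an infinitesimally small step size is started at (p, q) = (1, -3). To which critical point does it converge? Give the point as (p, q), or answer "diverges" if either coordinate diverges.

f is separable, so gradient descent decouples: p follows -∂f/∂p, q follows -∂f/∂q.
∂f/∂p = 3(p - 3)(p + 3); at p=1 this is -24, so p increases.
∂f/∂q = -36(q - 2)(q + 2)(q + 4); at q=-3 this is -180, so q increases.
p converges to its nearest critical value 3 (a local min of the p-part); q converges to -2. The iterate converges to (3, -2).

(3, -2)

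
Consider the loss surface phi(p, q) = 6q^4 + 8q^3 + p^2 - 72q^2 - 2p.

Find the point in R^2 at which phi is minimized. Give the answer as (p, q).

(1, -3)

phi(p,q) separates as A(p) + B(q), so its minimum is min A + min B.
A'(p) = 2p - 2 vanishes at p ∈ {1}; B'(q) = 24q(q - 2)(q + 3) vanishes at q ∈ {-3, 0, 2}.
Local minima of A (where A''>0): A(1)=-1. Local minima of B: B(-3)=-378, B(2)=-128.
So the global minimum of phi is A(1) + B(-3) = -1 − 378 = -379, attained at (1, -3).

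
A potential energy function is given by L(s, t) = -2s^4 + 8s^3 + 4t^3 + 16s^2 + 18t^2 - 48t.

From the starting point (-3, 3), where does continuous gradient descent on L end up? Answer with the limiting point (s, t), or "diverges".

diverges

L is separable, so gradient descent decouples: s follows -∂L/∂s, t follows -∂L/∂t.
∂L/∂s = -8s(s - 4)(s + 1); at s=-3 this is 336, so s decreases.
∂L/∂t = 12(t - 1)(t + 4); at t=3 this is 168, so t decreases.
The s-coordinate has no critical point in that direction and runs off to infinity.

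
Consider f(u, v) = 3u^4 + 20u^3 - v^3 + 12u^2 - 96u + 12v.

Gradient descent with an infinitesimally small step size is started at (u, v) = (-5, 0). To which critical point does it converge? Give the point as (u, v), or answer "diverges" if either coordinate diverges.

(-4, -2)

f is separable, so gradient descent decouples: u follows -∂f/∂u, v follows -∂f/∂v.
∂f/∂u = 12(u - 1)(u + 2)(u + 4); at u=-5 this is -216, so u increases.
∂f/∂v = -3(v - 2)(v + 2); at v=0 this is 12, so v decreases.
u converges to its nearest critical value -4 (a local min of the u-part); v converges to -2. The iterate converges to (-4, -2).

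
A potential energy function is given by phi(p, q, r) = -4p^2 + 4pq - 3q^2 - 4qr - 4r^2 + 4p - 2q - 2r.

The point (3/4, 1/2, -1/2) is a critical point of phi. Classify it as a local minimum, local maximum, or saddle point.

The Hessian is constant: H = [[-8, 4, 0], [4, -6, -4], [0, -4, -8]].
Leading principal minors: Δ₁ = -8, Δ₂ = 32, Δ₃ = -128.
The minors alternate sign starting negative (−, +, −), so H is negative definite: a local maximum.

local maximum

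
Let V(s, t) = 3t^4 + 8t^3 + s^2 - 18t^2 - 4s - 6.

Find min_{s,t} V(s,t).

V(s,t) separates as P(s) + Q(t) − 6, so its minimum is min P + min Q − 6.
P'(s) = 2s - 4 vanishes at s ∈ {2}; Q'(t) = 12t(t - 1)(t + 3) vanishes at t ∈ {-3, 0, 1}.
Local minima of P (where P''>0): P(2)=-4. Local minima of Q: Q(-3)=-135, Q(1)=-7.
So the global minimum of V is P(2) + Q(-3) − 6 = -4 − 135 − 6 = -145, attained at (2, -3).

-145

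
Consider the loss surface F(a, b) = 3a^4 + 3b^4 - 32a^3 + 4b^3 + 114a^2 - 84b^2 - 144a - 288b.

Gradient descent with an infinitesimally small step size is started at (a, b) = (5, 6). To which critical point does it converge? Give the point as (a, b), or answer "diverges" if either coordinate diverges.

(4, 4)

F is separable, so gradient descent decouples: a follows -∂F/∂a, b follows -∂F/∂b.
∂F/∂a = 12(a - 4)(a - 3)(a - 1); at a=5 this is 96, so a decreases.
∂F/∂b = 12(b - 4)(b + 2)(b + 3); at b=6 this is 1728, so b decreases.
a converges to its nearest critical value 4 (a local min of the a-part); b converges to 4. The iterate converges to (4, 4).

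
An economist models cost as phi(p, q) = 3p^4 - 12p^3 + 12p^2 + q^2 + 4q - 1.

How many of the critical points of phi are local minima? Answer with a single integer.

phi separates as a function of p plus a function of q, so ∇phi=0 decouples.
∂phi/∂p = 12p(p - 2)(p - 1) = 0 at p ∈ {0, 1, 2}; ∂phi/∂q = 2(q + 2) = 0 at q ∈ {-2}.
The Hessian is diagonal: diag(phi_pp, phi_qq). Second derivatives: phi_pp(0)=24, phi_pp(1)=-12, phi_pp(2)=24; phi_qq(-2)=2.
Local minima occur where both diagonal entries positive: (0, -2), (2, -2). Count: 2.

2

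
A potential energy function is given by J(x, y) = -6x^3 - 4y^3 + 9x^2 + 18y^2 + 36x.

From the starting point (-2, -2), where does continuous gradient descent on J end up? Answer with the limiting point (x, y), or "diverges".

(-1, 0)

J is separable, so gradient descent decouples: x follows -∂J/∂x, y follows -∂J/∂y.
∂J/∂x = -18(x - 2)(x + 1); at x=-2 this is -72, so x increases.
∂J/∂y = -12y(y - 3); at y=-2 this is -120, so y increases.
x converges to its nearest critical value -1 (a local min of the x-part); y converges to 0. The iterate converges to (-1, 0).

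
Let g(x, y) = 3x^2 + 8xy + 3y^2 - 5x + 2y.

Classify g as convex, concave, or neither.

neither

g is quadratic, so its Hessian is the constant matrix H = [[6, 8], [8, 6]].
det(H) = -28, tr(H) = 12.
det(H) < 0, so H is indefinite: neither convex nor concave.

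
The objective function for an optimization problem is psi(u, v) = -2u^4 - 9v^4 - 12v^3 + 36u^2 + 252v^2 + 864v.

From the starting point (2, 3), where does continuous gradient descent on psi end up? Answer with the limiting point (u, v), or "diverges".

psi is separable, so gradient descent decouples: u follows -∂psi/∂u, v follows -∂psi/∂v.
∂psi/∂u = -8u(u - 3)(u + 3); at u=2 this is 80, so u decreases.
∂psi/∂v = -36(v - 4)(v + 2)(v + 3); at v=3 this is 1080, so v decreases.
u converges to its nearest critical value 0 (a local min of the u-part); v converges to -2. The iterate converges to (0, -2).

(0, -2)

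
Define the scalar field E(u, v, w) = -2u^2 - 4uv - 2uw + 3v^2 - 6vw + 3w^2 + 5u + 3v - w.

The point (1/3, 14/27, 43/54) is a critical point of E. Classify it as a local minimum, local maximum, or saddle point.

saddle point

The Hessian is constant: H = [[-4, -4, -2], [-4, 6, -6], [-2, -6, 6]].
Leading principal minors: Δ₁ = -4, Δ₂ = -40, Δ₃ = -216.
The minors fit neither the all-positive nor the alternating-sign pattern, so H is indefinite: a saddle point.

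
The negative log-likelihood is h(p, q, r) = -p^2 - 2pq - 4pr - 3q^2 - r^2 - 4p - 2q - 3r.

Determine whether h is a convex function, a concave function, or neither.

h is quadratic, so its Hessian is the constant matrix H = [[-2, -2, -4], [-2, -6, 0], [-4, 0, -2]].
Leading principal minors: -2, 8, 80.
Neither pattern holds ⇒ H is indefinite ⇒ neither convex nor concave.

neither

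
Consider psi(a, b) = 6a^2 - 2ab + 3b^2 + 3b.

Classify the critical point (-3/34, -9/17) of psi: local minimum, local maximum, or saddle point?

local minimum

The Hessian of psi is constant: H = [[12, -2], [-2, 6]].
det(H) = 12·6 − (-2)² = 68.
det(H) > 0 and tr(H) = 18 > 0, so H is positive definite and the point is a local minimum.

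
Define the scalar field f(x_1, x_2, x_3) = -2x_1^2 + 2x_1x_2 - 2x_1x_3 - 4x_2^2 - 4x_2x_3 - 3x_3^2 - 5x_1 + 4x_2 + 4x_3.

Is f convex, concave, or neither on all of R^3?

concave

f is quadratic, so its Hessian is the constant matrix H = [[-4, 2, -2], [2, -8, -4], [-2, -4, -6]].
Leading principal minors: -4, 28, -40.
Signs alternate −, +, − ⇒ H ≺ 0 ⇒ concave.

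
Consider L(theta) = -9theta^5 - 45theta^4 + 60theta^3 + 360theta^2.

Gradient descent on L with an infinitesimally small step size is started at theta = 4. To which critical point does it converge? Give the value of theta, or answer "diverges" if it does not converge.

L'(theta) = -45theta(theta - 2)(theta + 2)(theta + 4), so L'(4) = -17280.
Gradient descent moves in the -L' direction, i.e. theta is increasing.
There is no critical point above theta=4, and L' keeps the same sign, so the iterate runs off to +∞.

diverges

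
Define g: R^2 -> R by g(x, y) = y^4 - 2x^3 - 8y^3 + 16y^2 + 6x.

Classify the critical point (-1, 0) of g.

local minimum

The mixed partial ∂²g/∂x∂y is 0, so the Hessian at any point is diag(g_xx, g_yy) = diag(-12x, 4(3y^2 - 12y + 8)).
At (-1, 0): H = diag(12, 32).
Both eigenvalues are positive, so H is positive definite: a local minimum.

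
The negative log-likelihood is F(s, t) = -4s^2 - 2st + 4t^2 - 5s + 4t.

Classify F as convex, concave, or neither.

F is quadratic, so its Hessian is the constant matrix H = [[-8, -2], [-2, 8]].
det(H) = -68, tr(H) = 0.
det(H) < 0, so H is indefinite: neither convex nor concave.

neither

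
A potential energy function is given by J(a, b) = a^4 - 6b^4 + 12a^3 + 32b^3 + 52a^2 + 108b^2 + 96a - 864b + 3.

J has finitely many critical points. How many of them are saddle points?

5

J separates as a function of a plus a function of b, so ∇J=0 decouples.
∂J/∂a = 4(a + 2)(a + 3)(a + 4) = 0 at a ∈ {-4, -3, -2}; ∂J/∂b = -24(b - 4)(b - 3)(b + 3) = 0 at b ∈ {-3, 3, 4}.
The Hessian is diagonal: diag(J_aa, J_bb). Second derivatives: J_aa(-4)=8, J_aa(-3)=-4, J_aa(-2)=8; J_bb(-3)=-1008, J_bb(3)=144, J_bb(4)=-168.
Saddle points occur where the two diagonal entries have opposite signs: (-4, -3), (-4, 4), (-3, 3), (-2, -3), (-2, 4). Count: 5.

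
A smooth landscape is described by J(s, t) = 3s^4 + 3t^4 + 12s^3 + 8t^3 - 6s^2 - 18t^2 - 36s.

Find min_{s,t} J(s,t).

-162

J(s,t) separates as P(s) + Q(t), so its minimum is min P + min Q.
P'(s) = 12(s - 1)(s + 1)(s + 3) vanishes at s ∈ {-3, -1, 1}; Q'(t) = 12t(t - 1)(t + 3) vanishes at t ∈ {-3, 0, 1}.
Local minima of P (where P''>0): P(-3)=-27, P(1)=-27. Local minima of Q: Q(-3)=-135, Q(1)=-7.
So the global minimum of J is P(-3) + Q(-3) = -27 − 135 = -162, attained at (-3, -3).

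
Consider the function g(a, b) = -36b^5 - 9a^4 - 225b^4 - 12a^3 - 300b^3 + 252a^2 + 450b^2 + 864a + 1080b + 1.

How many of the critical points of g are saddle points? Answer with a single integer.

6

g separates as a function of a plus a function of b, so ∇g=0 decouples.
∂g/∂a = -36(a - 4)(a + 2)(a + 3) = 0 at a ∈ {-3, -2, 4}; ∂g/∂b = -180(b - 1)(b + 1)(b + 2)(b + 3) = 0 at b ∈ {-3, -2, -1, 1}.
The Hessian is diagonal: diag(g_aa, g_bb). Second derivatives: g_aa(-3)=-252, g_aa(-2)=216, g_aa(4)=-1512; g_bb(-3)=1440, g_bb(-2)=-540, g_bb(-1)=720, g_bb(1)=-4320.
Saddle points occur where the two diagonal entries have opposite signs: (-3, -3), (-3, -1), (-2, -2), (-2, 1), (4, -3), (4, -1). Count: 6.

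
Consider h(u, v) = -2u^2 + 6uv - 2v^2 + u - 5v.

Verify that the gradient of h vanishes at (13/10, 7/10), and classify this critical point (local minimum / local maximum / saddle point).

saddle point

∇h = (-4u + 6v + 1, 6u - 4v - 5); substituting (13/10, 7/10) gives ∇h = (0, 0), so (13/10, 7/10) is indeed a critical point.
The Hessian of h is constant: H = [[-4, 6], [6, -4]].
det(H) = (-4)·(-4) − 6² = -20.
Since det(H) < 0, H is indefinite and the critical point is a saddle point.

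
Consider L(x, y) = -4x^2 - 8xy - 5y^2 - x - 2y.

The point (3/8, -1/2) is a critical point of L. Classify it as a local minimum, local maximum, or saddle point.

local maximum

The Hessian of L is constant: H = [[-8, -8], [-8, -10]].
det(H) = (-8)·(-10) − (-8)² = 16.
det(H) > 0 and tr(H) = -18 < 0, so H is negative definite and the point is a local maximum.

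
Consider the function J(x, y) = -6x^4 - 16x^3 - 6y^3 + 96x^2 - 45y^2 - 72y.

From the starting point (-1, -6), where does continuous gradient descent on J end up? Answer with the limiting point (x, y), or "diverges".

(0, -4)

J is separable, so gradient descent decouples: x follows -∂J/∂x, y follows -∂J/∂y.
∂J/∂x = -24x(x - 2)(x + 4); at x=-1 this is -216, so x increases.
∂J/∂y = -18(y + 1)(y + 4); at y=-6 this is -180, so y increases.
x converges to its nearest critical value 0 (a local min of the x-part); y converges to -4. The iterate converges to (0, -4).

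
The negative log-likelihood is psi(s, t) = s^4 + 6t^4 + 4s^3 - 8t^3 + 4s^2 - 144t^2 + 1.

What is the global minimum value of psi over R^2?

-1279

psi(s,t) separates as P(s) + Q(t) + 1, so its minimum is min P + min Q + 1.
P'(s) = 4s(s + 1)(s + 2) vanishes at s ∈ {-2, -1, 0}; Q'(t) = 24t(t - 4)(t + 3) vanishes at t ∈ {-3, 0, 4}.
Local minima of P (where P''>0): P(-2)=0, P(0)=0. Local minima of Q: Q(-3)=-594, Q(4)=-1280.
So the global minimum of psi is P(-2) + Q(4) + 1 = 0 − 1280 + 1 = -1279, attained at (-2, 4).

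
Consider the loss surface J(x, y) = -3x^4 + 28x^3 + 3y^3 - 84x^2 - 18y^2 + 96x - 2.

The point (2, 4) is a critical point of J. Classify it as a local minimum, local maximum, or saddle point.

The mixed partial ∂²J/∂x∂y is 0, so the Hessian at any point is diag(J_xx, J_yy) = diag(12(-3x^2 + 14x - 14), 18(y - 2)).
At (2, 4): H = diag(24, 36).
Both eigenvalues are positive, so H is positive definite: a local minimum.

local minimum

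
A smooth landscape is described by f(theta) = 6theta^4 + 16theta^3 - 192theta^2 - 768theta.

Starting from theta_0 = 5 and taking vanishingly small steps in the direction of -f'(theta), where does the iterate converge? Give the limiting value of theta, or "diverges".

4

f'(theta) = 24(theta - 4)(theta + 2)(theta + 4), so f'(5) = 1512.
Gradient descent moves in the -f' direction, i.e. theta is decreasing.
The nearest critical point in that direction is theta = 4, where f'' = 1152 > 0 (a local minimum). The iterate converges there.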